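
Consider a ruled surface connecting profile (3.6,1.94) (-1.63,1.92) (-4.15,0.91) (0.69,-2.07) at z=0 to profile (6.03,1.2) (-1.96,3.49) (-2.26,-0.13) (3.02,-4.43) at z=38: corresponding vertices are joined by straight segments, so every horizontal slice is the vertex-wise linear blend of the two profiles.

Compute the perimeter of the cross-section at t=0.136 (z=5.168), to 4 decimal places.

Perimeter at t=0.136: 19.1900

Cross-section at t=0.136: each vertex is (1-t)·p0[i] + t·p1[i].
  v1: (1-0.136)·(3.6,1.94) + 0.136·(6.03,1.2) = (3.9305,1.8394)
  v2: (1-0.136)·(-1.63,1.92) + 0.136·(-1.96,3.49) = (-1.6749,2.1335)
  v3: (1-0.136)·(-4.15,0.91) + 0.136·(-2.26,-0.13) = (-3.8930,0.7686)
  v4: (1-0.136)·(0.69,-2.07) + 0.136·(3.02,-4.43) = (1.0069,-2.3910)
Perimeter = Σ |v_{i+1} − v_i|:
  edge 1→2: √(-5.6054² + 0.2942²) = 5.6131 (running 5.6131)
  edge 2→3: √(-2.2181² + -1.3650²) = 2.6044 (running 8.2175)
  edge 3→4: √(4.8998² + -3.1595²) = 5.8302 (running 14.0477)
  edge 4→1: √(2.9236² + 4.2303²) = 5.1423 (running 19.1900)
Perimeter = 19.1900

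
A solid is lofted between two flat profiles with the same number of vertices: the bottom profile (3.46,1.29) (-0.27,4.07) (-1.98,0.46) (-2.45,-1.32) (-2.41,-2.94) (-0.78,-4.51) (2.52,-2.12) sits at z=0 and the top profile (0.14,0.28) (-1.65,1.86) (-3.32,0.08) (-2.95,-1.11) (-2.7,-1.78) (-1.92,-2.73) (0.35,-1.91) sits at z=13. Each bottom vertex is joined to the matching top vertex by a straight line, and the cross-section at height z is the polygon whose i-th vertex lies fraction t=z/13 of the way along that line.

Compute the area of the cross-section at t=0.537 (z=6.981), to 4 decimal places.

Cross-section at t=0.537: each vertex is (1-t)·p0[i] + t·p1[i].
  v1: (1-0.537)·(3.46,1.29) + 0.537·(0.14,0.28) = (1.6772,0.7476)
  v2: (1-0.537)·(-0.27,4.07) + 0.537·(-1.65,1.86) = (-1.0111,2.8832)
  v3: (1-0.537)·(-1.98,0.46) + 0.537·(-3.32,0.08) = (-2.6996,0.2559)
  v4: (1-0.537)·(-2.45,-1.32) + 0.537·(-2.95,-1.11) = (-2.7185,-1.2072)
  v5: (1-0.537)·(-2.41,-2.94) + 0.537·(-2.7,-1.78) = (-2.5657,-2.3171)
  v6: (1-0.537)·(-0.78,-4.51) + 0.537·(-1.92,-2.73) = (-1.3922,-3.5541)
  v7: (1-0.537)·(2.52,-2.12) + 0.537·(0.35,-1.91) = (1.3547,-2.0072)
Shoelace sum Σ(x_i·y_{i+1} − x_{i+1}·y_i):
  i=1: 1.6772·2.8832 − -1.0111·0.7476 = +5.5915 (running +5.5915)
  i=2: -1.0111·0.2559 − -2.6996·2.8832 = +7.5247 (running +13.1163)
  i=3: -2.6996·-1.2072 − -2.7185·0.2559 = +3.9548 (running +17.0711)
  i=4: -2.7185·-2.3171 − -2.5657·-1.2072 = +3.2016 (running +20.2726)
  i=5: -2.5657·-3.5541 − -1.3922·-2.3171 = +5.8932 (running +26.1658)
  i=6: -1.3922·-2.0072 − 1.3547·-3.5541 = +7.6093 (running +33.7750)
  i=7: 1.3547·0.7476 − 1.6772·-2.0072 = +4.3793 (running +38.1543)
Area = |Σ|/2 = |38.1543|/2 = 19.0772

Area at t=0.537: 19.0772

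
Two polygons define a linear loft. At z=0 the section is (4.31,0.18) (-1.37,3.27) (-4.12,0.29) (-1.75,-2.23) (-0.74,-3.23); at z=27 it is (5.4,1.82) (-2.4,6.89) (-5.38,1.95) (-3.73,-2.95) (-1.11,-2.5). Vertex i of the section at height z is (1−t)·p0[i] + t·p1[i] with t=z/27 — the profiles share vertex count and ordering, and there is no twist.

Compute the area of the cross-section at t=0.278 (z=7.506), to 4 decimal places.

Cross-section at t=0.278: each vertex is (1-t)·p0[i] + t·p1[i].
  v1: (1-0.278)·(4.31,0.18) + 0.278·(5.4,1.82) = (4.6130,0.6359)
  v2: (1-0.278)·(-1.37,3.27) + 0.278·(-2.4,6.89) = (-1.6563,4.2764)
  v3: (1-0.278)·(-4.12,0.29) + 0.278·(-5.38,1.95) = (-4.4703,0.7515)
  v4: (1-0.278)·(-1.75,-2.23) + 0.278·(-3.73,-2.95) = (-2.3004,-2.4302)
  v5: (1-0.278)·(-0.74,-3.23) + 0.278·(-1.11,-2.5) = (-0.8429,-3.0271)
Shoelace sum Σ(x_i·y_{i+1} − x_{i+1}·y_i):
  i=1: 4.6130·4.2764 − -1.6563·0.6359 = +20.7802 (running +20.7802)
  i=2: -1.6563·0.7515 − -4.4703·4.2764 = +17.8718 (running +38.6521)
  i=3: -4.4703·-2.4302 − -2.3004·0.7515 = +12.5922 (running +51.2443)
  i=4: -2.3004·-3.0271 − -0.8429·-2.4302 = +4.9153 (running +56.1596)
  i=5: -0.8429·0.6359 − 4.6130·-3.0271 = +13.4279 (running +69.5875)
Area = |Σ|/2 = |69.5875|/2 = 34.7937

Area at t=0.278: 34.7937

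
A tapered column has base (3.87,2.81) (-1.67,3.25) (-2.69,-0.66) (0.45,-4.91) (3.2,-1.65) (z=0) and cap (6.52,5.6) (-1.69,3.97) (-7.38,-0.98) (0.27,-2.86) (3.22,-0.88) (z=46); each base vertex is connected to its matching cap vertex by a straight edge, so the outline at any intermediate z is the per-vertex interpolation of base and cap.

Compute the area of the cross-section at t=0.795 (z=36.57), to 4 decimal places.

Area at t=0.795: 55.6682

Cross-section at t=0.795: each vertex is (1-t)·p0[i] + t·p1[i].
  v1: (1-0.795)·(3.87,2.81) + 0.795·(6.52,5.6) = (5.9768,5.0281)
  v2: (1-0.795)·(-1.67,3.25) + 0.795·(-1.69,3.97) = (-1.6859,3.8224)
  v3: (1-0.795)·(-2.69,-0.66) + 0.795·(-7.38,-0.98) = (-6.4186,-0.9144)
  v4: (1-0.795)·(0.45,-4.91) + 0.795·(0.27,-2.86) = (0.3069,-3.2802)
  v5: (1-0.795)·(3.2,-1.65) + 0.795·(3.22,-0.88) = (3.2159,-1.0378)
Shoelace sum Σ(x_i·y_{i+1} − x_{i+1}·y_i):
  i=1: 5.9768·3.8224 − -1.6859·5.0281 = +31.3223 (running +31.3223)
  i=2: -1.6859·-0.9144 − -6.4186·3.8224 = +26.0759 (running +57.3982)
  i=3: -6.4186·-3.2802 − 0.3069·-0.9144 = +21.3351 (running +78.7332)
  i=4: 0.3069·-1.0378 − 3.2159·-3.2802 = +10.2304 (running +88.9637)
  i=5: 3.2159·5.0281 − 5.9768·-1.0378 = +22.3727 (running +111.3364)
Area = |Σ|/2 = |111.3364|/2 = 55.6682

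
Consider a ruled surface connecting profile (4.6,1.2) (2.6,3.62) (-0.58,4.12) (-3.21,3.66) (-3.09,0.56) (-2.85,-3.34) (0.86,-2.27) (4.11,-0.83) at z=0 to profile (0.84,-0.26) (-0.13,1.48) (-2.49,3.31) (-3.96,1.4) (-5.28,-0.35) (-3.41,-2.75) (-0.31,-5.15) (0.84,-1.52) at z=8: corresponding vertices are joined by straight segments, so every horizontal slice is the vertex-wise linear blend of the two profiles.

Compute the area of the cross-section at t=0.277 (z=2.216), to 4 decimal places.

Cross-section at t=0.277: each vertex is (1-t)·p0[i] + t·p1[i].
  v1: (1-0.277)·(4.6,1.2) + 0.277·(0.84,-0.26) = (3.5585,0.7956)
  v2: (1-0.277)·(2.6,3.62) + 0.277·(-0.13,1.48) = (1.8438,3.0272)
  v3: (1-0.277)·(-0.58,4.12) + 0.277·(-2.49,3.31) = (-1.1091,3.8956)
  v4: (1-0.277)·(-3.21,3.66) + 0.277·(-3.96,1.4) = (-3.4177,3.0340)
  v5: (1-0.277)·(-3.09,0.56) + 0.277·(-5.28,-0.35) = (-3.6966,0.3079)
  v6: (1-0.277)·(-2.85,-3.34) + 0.277·(-3.41,-2.75) = (-3.0051,-3.1766)
  v7: (1-0.277)·(0.86,-2.27) + 0.277·(-0.31,-5.15) = (0.5359,-3.0678)
  v8: (1-0.277)·(4.11,-0.83) + 0.277·(0.84,-1.52) = (3.2042,-1.0211)
Shoelace sum Σ(x_i·y_{i+1} − x_{i+1}·y_i):
  i=1: 3.5585·3.0272 − 1.8438·0.7956 = +9.3054 (running +9.3054)
  i=2: 1.8438·3.8956 − -1.1091·3.0272 = +10.5401 (running +19.8455)
  i=3: -1.1091·3.0340 − -3.4177·3.8956 = +9.9494 (running +29.7949)
  i=4: -3.4177·0.3079 − -3.6966·3.0340 = +10.1631 (running +39.9580)
  i=5: -3.6966·-3.1766 − -3.0051·0.3079 = +12.6680 (running +52.6260)
  i=6: -3.0051·-3.0678 − 0.5359·-3.1766 = +10.9213 (running +63.5473)
  i=7: 0.5359·-1.0211 − 3.2042·-3.0678 = +9.2825 (running +72.8298)
  i=8: 3.2042·0.7956 − 3.5585·-1.0211 = +6.1829 (running +79.0127)
Area = |Σ|/2 = |79.0127|/2 = 39.5064

Area at t=0.277: 39.5064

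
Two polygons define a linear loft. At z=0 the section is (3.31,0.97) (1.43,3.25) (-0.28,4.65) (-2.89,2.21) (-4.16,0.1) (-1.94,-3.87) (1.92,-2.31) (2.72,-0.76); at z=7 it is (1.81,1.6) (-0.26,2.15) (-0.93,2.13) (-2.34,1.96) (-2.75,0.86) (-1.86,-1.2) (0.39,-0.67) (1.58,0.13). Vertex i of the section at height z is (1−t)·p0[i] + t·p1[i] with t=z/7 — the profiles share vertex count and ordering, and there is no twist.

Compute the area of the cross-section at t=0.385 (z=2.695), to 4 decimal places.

Area at t=0.385: 25.8355

Cross-section at t=0.385: each vertex is (1-t)·p0[i] + t·p1[i].
  v1: (1-0.385)·(3.31,0.97) + 0.385·(1.81,1.6) = (2.7325,1.2126)
  v2: (1-0.385)·(1.43,3.25) + 0.385·(-0.26,2.15) = (0.7793,2.8265)
  v3: (1-0.385)·(-0.28,4.65) + 0.385·(-0.93,2.13) = (-0.5303,3.6798)
  v4: (1-0.385)·(-2.89,2.21) + 0.385·(-2.34,1.96) = (-2.6782,2.1138)
  v5: (1-0.385)·(-4.16,0.1) + 0.385·(-2.75,0.86) = (-3.6172,0.3926)
  v6: (1-0.385)·(-1.94,-3.87) + 0.385·(-1.86,-1.2) = (-1.9092,-2.8421)
  v7: (1-0.385)·(1.92,-2.31) + 0.385·(0.39,-0.67) = (1.3309,-1.6786)
  v8: (1-0.385)·(2.72,-0.76) + 0.385·(1.58,0.13) = (2.2811,-0.4173)
Shoelace sum Σ(x_i·y_{i+1} − x_{i+1}·y_i):
  i=1: 2.7325·2.8265 − 0.7793·1.2126 = +6.7784 (running +6.7784)
  i=2: 0.7793·3.6798 − -0.5303·2.8265 = +4.3666 (running +11.1450)
  i=3: -0.5303·2.1138 − -2.6782·3.6798 = +8.7346 (running +19.8796)
  i=4: -2.6782·0.3926 − -3.6172·2.1138 = +6.5943 (running +26.4739)
  i=5: -3.6172·-2.8421 − -1.9092·0.3926 = +11.0297 (running +37.5036)
  i=6: -1.9092·-1.6786 − 1.3309·-2.8421 = +6.9874 (running +44.4910)
  i=7: 1.3309·-0.4173 − 2.2811·-1.6786 = +3.2736 (running +47.7646)
  i=8: 2.2811·1.2126 − 2.7325·-0.4173 = +3.9064 (running +51.6709)
Area = |Σ|/2 = |51.6709|/2 = 25.8355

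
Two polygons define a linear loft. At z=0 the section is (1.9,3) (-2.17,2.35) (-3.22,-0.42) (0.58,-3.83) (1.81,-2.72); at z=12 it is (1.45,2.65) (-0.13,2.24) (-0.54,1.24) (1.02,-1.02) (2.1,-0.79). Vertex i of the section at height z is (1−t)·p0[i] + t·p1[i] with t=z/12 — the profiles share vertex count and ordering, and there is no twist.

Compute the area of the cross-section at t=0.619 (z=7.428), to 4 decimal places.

Area at t=0.619: 11.4260

Cross-section at t=0.619: each vertex is (1-t)·p0[i] + t·p1[i].
  v1: (1-0.619)·(1.9,3) + 0.619·(1.45,2.65) = (1.6214,2.7833)
  v2: (1-0.619)·(-2.17,2.35) + 0.619·(-0.13,2.24) = (-0.9072,2.2819)
  v3: (1-0.619)·(-3.22,-0.42) + 0.619·(-0.54,1.24) = (-1.5611,0.6075)
  v4: (1-0.619)·(0.58,-3.83) + 0.619·(1.02,-1.02) = (0.8524,-2.0906)
  v5: (1-0.619)·(1.81,-2.72) + 0.619·(2.1,-0.79) = (1.9895,-1.5253)
Shoelace sum Σ(x_i·y_{i+1} − x_{i+1}·y_i):
  i=1: 1.6214·2.2819 − -0.9072·2.7833 = +6.2252 (running +6.2252)
  i=2: -0.9072·0.6075 − -1.5611·2.2819 = +3.0111 (running +9.2362)
  i=3: -1.5611·-2.0906 − 0.8524·0.6075 = +2.7458 (running +11.9820)
  i=4: 0.8524·-1.5253 − 1.9895·-2.0906 = +2.8592 (running +14.8412)
  i=5: 1.9895·2.7833 − 1.6214·-1.5253 = +8.0107 (running +22.8519)
Area = |Σ|/2 = |22.8519|/2 = 11.4260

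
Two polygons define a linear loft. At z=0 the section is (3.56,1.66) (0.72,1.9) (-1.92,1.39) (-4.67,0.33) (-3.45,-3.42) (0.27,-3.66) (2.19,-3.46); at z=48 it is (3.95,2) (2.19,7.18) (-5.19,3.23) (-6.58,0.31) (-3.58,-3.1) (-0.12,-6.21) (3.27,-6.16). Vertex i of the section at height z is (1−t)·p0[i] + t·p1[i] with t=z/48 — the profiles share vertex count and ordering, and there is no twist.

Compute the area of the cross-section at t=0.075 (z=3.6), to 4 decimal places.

Area at t=0.075: 38.0935

Cross-section at t=0.075: each vertex is (1-t)·p0[i] + t·p1[i].
  v1: (1-0.075)·(3.56,1.66) + 0.075·(3.95,2) = (3.5893,1.6855)
  v2: (1-0.075)·(0.72,1.9) + 0.075·(2.19,7.18) = (0.8303,2.2960)
  v3: (1-0.075)·(-1.92,1.39) + 0.075·(-5.19,3.23) = (-2.1652,1.5280)
  v4: (1-0.075)·(-4.67,0.33) + 0.075·(-6.58,0.31) = (-4.8133,0.3285)
  v5: (1-0.075)·(-3.45,-3.42) + 0.075·(-3.58,-3.1) = (-3.4598,-3.3960)
  v6: (1-0.075)·(0.27,-3.66) + 0.075·(-0.12,-6.21) = (0.2408,-3.8513)
  v7: (1-0.075)·(2.19,-3.46) + 0.075·(3.27,-6.16) = (2.2710,-3.6625)
Shoelace sum Σ(x_i·y_{i+1} − x_{i+1}·y_i):
  i=1: 3.5893·2.2960 − 0.8303·1.6855 = +6.8415 (running +6.8415)
  i=2: 0.8303·1.5280 − -2.1652·2.2960 = +6.2400 (running +13.0816)
  i=3: -2.1652·0.3285 − -4.8133·1.5280 = +6.6434 (running +19.7249)
  i=4: -4.8133·-3.3960 − -3.4598·0.3285 = +17.4823 (running +37.2073)
  i=5: -3.4598·-3.8513 − 0.2408·-3.3960 = +14.1419 (running +51.3492)
  i=6: 0.2408·-3.6625 − 2.2710·-3.8513 = +7.8644 (running +59.2136)
  i=7: 2.2710·1.6855 − 3.5893·-3.6625 = +16.9734 (running +76.1870)
Area = |Σ|/2 = |76.1870|/2 = 38.0935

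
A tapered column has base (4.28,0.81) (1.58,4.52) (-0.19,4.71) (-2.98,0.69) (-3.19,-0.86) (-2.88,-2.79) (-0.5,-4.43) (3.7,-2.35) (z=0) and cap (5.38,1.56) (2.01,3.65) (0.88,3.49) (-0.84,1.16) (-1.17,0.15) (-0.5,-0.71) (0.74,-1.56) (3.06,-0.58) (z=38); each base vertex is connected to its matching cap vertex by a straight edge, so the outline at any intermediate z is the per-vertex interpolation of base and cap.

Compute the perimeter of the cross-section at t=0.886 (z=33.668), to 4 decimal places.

Cross-section at t=0.886: each vertex is (1-t)·p0[i] + t·p1[i].
  v1: (1-0.886)·(4.28,0.81) + 0.886·(5.38,1.56) = (5.2546,1.4745)
  v2: (1-0.886)·(1.58,4.52) + 0.886·(2.01,3.65) = (1.9610,3.7492)
  v3: (1-0.886)·(-0.19,4.71) + 0.886·(0.88,3.49) = (0.7580,3.6291)
  v4: (1-0.886)·(-2.98,0.69) + 0.886·(-0.84,1.16) = (-1.0840,1.1064)
  v5: (1-0.886)·(-3.19,-0.86) + 0.886·(-1.17,0.15) = (-1.4003,0.0349)
  v6: (1-0.886)·(-2.88,-2.79) + 0.886·(-0.5,-0.71) = (-0.7713,-0.9471)
  v7: (1-0.886)·(-0.5,-4.43) + 0.886·(0.74,-1.56) = (0.5986,-1.8872)
  v8: (1-0.886)·(3.7,-2.35) + 0.886·(3.06,-0.58) = (3.1330,-0.7818)
Perimeter = Σ |v_{i+1} − v_i|:
  edge 1→2: √(-3.2936² + 2.2747²) = 4.0028 (running 4.0028)
  edge 2→3: √(-1.2030² + -0.1201²) = 1.2089 (running 5.2117)
  edge 3→4: √(-1.8420² + -2.5227²) = 3.1236 (running 8.3353)
  edge 4→5: √(-0.3163² + -1.0716²) = 1.1173 (running 9.4525)
  edge 5→6: √(0.6290² + -0.9820²) = 1.1661 (running 10.6187)
  edge 6→7: √(1.3700² + -0.9401²) = 1.6615 (running 12.2802)
  edge 7→8: √(2.5343² + 1.1054²) = 2.7649 (running 15.0451)
  edge 8→1: √(2.1216² + 2.2563²) = 3.0971 (running 18.1422)
Perimeter = 18.1422

Perimeter at t=0.886: 18.1422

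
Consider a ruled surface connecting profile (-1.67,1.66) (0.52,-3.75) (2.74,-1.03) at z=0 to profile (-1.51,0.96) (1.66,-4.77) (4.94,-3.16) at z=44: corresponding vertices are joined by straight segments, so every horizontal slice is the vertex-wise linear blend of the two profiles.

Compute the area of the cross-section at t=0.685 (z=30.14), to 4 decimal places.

Cross-section at t=0.685: each vertex is (1-t)·p0[i] + t·p1[i].
  v1: (1-0.685)·(-1.67,1.66) + 0.685·(-1.51,0.96) = (-1.5604,1.1805)
  v2: (1-0.685)·(0.52,-3.75) + 0.685·(1.66,-4.77) = (1.3009,-4.4487)
  v3: (1-0.685)·(2.74,-1.03) + 0.685·(4.94,-3.16) = (4.2470,-2.4891)
Shoelace sum Σ(x_i·y_{i+1} − x_{i+1}·y_i):
  i=1: -1.5604·-4.4487 − 1.3009·1.1805 = +5.4060 (running +5.4060)
  i=2: 1.3009·-2.4891 − 4.2470·-4.4487 = +15.6556 (running +21.0617)
  i=3: 4.2470·1.1805 − -1.5604·-2.4891 = +1.1297 (running +22.1913)
Area = |Σ|/2 = |22.1913|/2 = 11.0957

Area at t=0.685: 11.0957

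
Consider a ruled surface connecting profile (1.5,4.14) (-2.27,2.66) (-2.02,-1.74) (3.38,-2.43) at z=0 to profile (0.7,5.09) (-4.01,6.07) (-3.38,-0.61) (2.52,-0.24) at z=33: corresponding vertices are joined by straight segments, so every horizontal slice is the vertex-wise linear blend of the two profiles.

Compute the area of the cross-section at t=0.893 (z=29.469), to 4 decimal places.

Cross-section at t=0.893: each vertex is (1-t)·p0[i] + t·p1[i].
  v1: (1-0.893)·(1.5,4.14) + 0.893·(0.7,5.09) = (0.7856,4.9883)
  v2: (1-0.893)·(-2.27,2.66) + 0.893·(-4.01,6.07) = (-3.8238,5.7051)
  v3: (1-0.893)·(-2.02,-1.74) + 0.893·(-3.38,-0.61) = (-3.2345,-0.7309)
  v4: (1-0.893)·(3.38,-2.43) + 0.893·(2.52,-0.24) = (2.6120,-0.4743)
Shoelace sum Σ(x_i·y_{i+1} − x_{i+1}·y_i):
  i=1: 0.7856·5.7051 − -3.8238·4.9883 = +23.5565 (running +23.5565)
  i=2: -3.8238·-0.7309 − -3.2345·5.7051 = +21.2480 (running +44.8045)
  i=3: -3.2345·-0.4743 − 2.6120·-0.7309 = +3.4434 (running +48.2479)
  i=4: 2.6120·4.9883 − 0.7856·-0.4743 = +13.4023 (running +61.6502)
Area = |Σ|/2 = |61.6502|/2 = 30.8251

Area at t=0.893: 30.8251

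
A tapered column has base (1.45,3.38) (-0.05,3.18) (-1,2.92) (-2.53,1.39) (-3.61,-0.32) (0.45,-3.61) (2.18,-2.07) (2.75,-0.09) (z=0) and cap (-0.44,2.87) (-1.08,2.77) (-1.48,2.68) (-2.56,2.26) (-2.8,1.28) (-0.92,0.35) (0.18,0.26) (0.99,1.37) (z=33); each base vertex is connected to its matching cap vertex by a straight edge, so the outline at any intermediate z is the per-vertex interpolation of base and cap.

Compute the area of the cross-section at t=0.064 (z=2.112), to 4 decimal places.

Cross-section at t=0.064: each vertex is (1-t)·p0[i] + t·p1[i].
  v1: (1-0.064)·(1.45,3.38) + 0.064·(-0.44,2.87) = (1.3290,3.3474)
  v2: (1-0.064)·(-0.05,3.18) + 0.064·(-1.08,2.77) = (-0.1159,3.1538)
  v3: (1-0.064)·(-1,2.92) + 0.064·(-1.48,2.68) = (-1.0307,2.9046)
  v4: (1-0.064)·(-2.53,1.39) + 0.064·(-2.56,2.26) = (-2.5319,1.4457)
  v5: (1-0.064)·(-3.61,-0.32) + 0.064·(-2.8,1.28) = (-3.5582,-0.2176)
  v6: (1-0.064)·(0.45,-3.61) + 0.064·(-0.92,0.35) = (0.3623,-3.3566)
  v7: (1-0.064)·(2.18,-2.07) + 0.064·(0.18,0.26) = (2.0520,-1.9209)
  v8: (1-0.064)·(2.75,-0.09) + 0.064·(0.99,1.37) = (2.6374,0.0034)
Shoelace sum Σ(x_i·y_{i+1} − x_{i+1}·y_i):
  i=1: 1.3290·3.1538 − -0.1159·3.3474 = +4.5795 (running +4.5795)
  i=2: -0.1159·2.9046 − -1.0307·3.1538 = +2.9139 (running +7.4934)
  i=3: -1.0307·1.4457 − -2.5319·2.9046 = +5.8642 (running +13.3577)
  i=4: -2.5319·-0.2176 − -3.5582·1.4457 = +5.6949 (running +19.0526)
  i=5: -3.5582·-3.3566 − 0.3623·-0.2176 = +12.0220 (running +31.0746)
  i=6: 0.3623·-1.9209 − 2.0520·-3.3566 = +6.1917 (running +37.2663)
  i=7: 2.0520·0.0034 − 2.6374·-1.9209 = +5.0731 (running +42.3394)
  i=8: 2.6374·3.3474 − 1.3290·0.0034 = +8.8236 (running +51.1630)
Area = |Σ|/2 = |51.1630|/2 = 25.5815

Area at t=0.064: 25.5815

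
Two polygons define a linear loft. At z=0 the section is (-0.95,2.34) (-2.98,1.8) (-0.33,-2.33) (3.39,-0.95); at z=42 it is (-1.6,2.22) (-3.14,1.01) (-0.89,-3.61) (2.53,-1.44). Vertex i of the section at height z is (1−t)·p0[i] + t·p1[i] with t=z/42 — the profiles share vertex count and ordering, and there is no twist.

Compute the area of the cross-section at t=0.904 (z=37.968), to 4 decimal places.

Cross-section at t=0.904: each vertex is (1-t)·p0[i] + t·p1[i].
  v1: (1-0.904)·(-0.95,2.34) + 0.904·(-1.6,2.22) = (-1.5376,2.2315)
  v2: (1-0.904)·(-2.98,1.8) + 0.904·(-3.14,1.01) = (-3.1246,1.0858)
  v3: (1-0.904)·(-0.33,-2.33) + 0.904·(-0.89,-3.61) = (-0.8362,-3.4871)
  v4: (1-0.904)·(3.39,-0.95) + 0.904·(2.53,-1.44) = (2.6126,-1.3930)
Shoelace sum Σ(x_i·y_{i+1} − x_{i+1}·y_i):
  i=1: -1.5376·1.0858 − -3.1246·2.2315 = +5.3031 (running +5.3031)
  i=2: -3.1246·-3.4871 − -0.8362·1.0858 = +11.8040 (running +17.1071)
  i=3: -0.8362·-1.3930 − 2.6126·-3.4871 = +10.2752 (running +27.3823)
  i=4: 2.6126·2.2315 − -1.5376·-1.3930 = +3.6882 (running +31.0705)
Area = |Σ|/2 = |31.0705|/2 = 15.5352

Area at t=0.904: 15.5352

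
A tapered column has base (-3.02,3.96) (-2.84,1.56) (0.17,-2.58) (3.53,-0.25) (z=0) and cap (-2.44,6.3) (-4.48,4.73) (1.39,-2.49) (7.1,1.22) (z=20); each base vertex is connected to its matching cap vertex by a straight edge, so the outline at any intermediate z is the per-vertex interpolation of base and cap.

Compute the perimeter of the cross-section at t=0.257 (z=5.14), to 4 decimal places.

Perimeter at t=0.257: 21.7578

Cross-section at t=0.257: each vertex is (1-t)·p0[i] + t·p1[i].
  v1: (1-0.257)·(-3.02,3.96) + 0.257·(-2.44,6.3) = (-2.8709,4.5614)
  v2: (1-0.257)·(-2.84,1.56) + 0.257·(-4.48,4.73) = (-3.2615,2.3747)
  v3: (1-0.257)·(0.17,-2.58) + 0.257·(1.39,-2.49) = (0.4835,-2.5569)
  v4: (1-0.257)·(3.53,-0.25) + 0.257·(7.1,1.22) = (4.4475,0.1278)
Perimeter = Σ |v_{i+1} − v_i|:
  edge 1→2: √(-0.3905² + -2.1867²) = 2.2213 (running 2.2213)
  edge 2→3: √(3.7450² + -4.9316²) = 6.1924 (running 8.4137)
  edge 3→4: √(3.9640² + 2.6847²) = 4.7875 (running 13.2012)
  edge 4→1: √(-7.3184² + 4.4336²) = 8.5566 (running 21.7578)
Perimeter = 21.7578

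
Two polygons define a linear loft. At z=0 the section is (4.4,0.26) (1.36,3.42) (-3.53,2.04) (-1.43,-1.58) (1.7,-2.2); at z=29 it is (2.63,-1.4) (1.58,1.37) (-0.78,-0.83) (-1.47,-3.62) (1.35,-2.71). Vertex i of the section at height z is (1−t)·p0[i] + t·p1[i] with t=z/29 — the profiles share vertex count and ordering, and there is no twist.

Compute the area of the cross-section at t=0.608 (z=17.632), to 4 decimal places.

Area at t=0.608: 16.7830

Cross-section at t=0.608: each vertex is (1-t)·p0[i] + t·p1[i].
  v1: (1-0.608)·(4.4,0.26) + 0.608·(2.63,-1.4) = (3.3238,-0.7493)
  v2: (1-0.608)·(1.36,3.42) + 0.608·(1.58,1.37) = (1.4938,2.1736)
  v3: (1-0.608)·(-3.53,2.04) + 0.608·(-0.78,-0.83) = (-1.8580,0.2950)
  v4: (1-0.608)·(-1.43,-1.58) + 0.608·(-1.47,-3.62) = (-1.4543,-2.8203)
  v5: (1-0.608)·(1.7,-2.2) + 0.608·(1.35,-2.71) = (1.4872,-2.5101)
Shoelace sum Σ(x_i·y_{i+1} − x_{i+1}·y_i):
  i=1: 3.3238·2.1736 − 1.4938·-0.7493 = +8.3439 (running +8.3439)
  i=2: 1.4938·0.2950 − -1.8580·2.1736 = +4.4793 (running +12.8232)
  i=3: -1.8580·-2.8203 − -1.4543·0.2950 = +5.6692 (running +18.4924)
  i=4: -1.4543·-2.5101 − 1.4872·-2.8203 = +7.8448 (running +26.3373)
  i=5: 1.4872·-0.7493 − 3.3238·-2.5101 = +7.2288 (running +33.5661)
Area = |Σ|/2 = |33.5661|/2 = 16.7830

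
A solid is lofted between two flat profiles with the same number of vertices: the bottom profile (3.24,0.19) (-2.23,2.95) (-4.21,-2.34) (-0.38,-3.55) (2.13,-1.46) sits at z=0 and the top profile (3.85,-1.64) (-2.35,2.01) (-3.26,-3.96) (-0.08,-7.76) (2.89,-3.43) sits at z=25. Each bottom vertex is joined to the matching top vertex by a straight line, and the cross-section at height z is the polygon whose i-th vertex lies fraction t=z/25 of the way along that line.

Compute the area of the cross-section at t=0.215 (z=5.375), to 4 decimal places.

Cross-section at t=0.215: each vertex is (1-t)·p0[i] + t·p1[i].
  v1: (1-0.215)·(3.24,0.19) + 0.215·(3.85,-1.64) = (3.3712,-0.2034)
  v2: (1-0.215)·(-2.23,2.95) + 0.215·(-2.35,2.01) = (-2.2558,2.7479)
  v3: (1-0.215)·(-4.21,-2.34) + 0.215·(-3.26,-3.96) = (-4.0057,-2.6883)
  v4: (1-0.215)·(-0.38,-3.55) + 0.215·(-0.08,-7.76) = (-0.3155,-4.4551)
  v5: (1-0.215)·(2.13,-1.46) + 0.215·(2.89,-3.43) = (2.2934,-1.8836)
Shoelace sum Σ(x_i·y_{i+1} − x_{i+1}·y_i):
  i=1: 3.3712·2.7479 − -2.2558·-0.2034 = +8.8046 (running +8.8046)
  i=2: -2.2558·-2.6883 − -4.0057·2.7479 = +17.0717 (running +25.8763)
  i=3: -4.0057·-4.4551 − -0.3155·-2.6883 = +16.9981 (running +42.8744)
  i=4: -0.3155·-1.8836 − 2.2934·-4.4551 = +10.8117 (running +53.6861)
  i=5: 2.2934·-0.2034 − 3.3712·-1.8836 = +5.8831 (running +59.5692)
Area = |Σ|/2 = |59.5692|/2 = 29.7846

Area at t=0.215: 29.7846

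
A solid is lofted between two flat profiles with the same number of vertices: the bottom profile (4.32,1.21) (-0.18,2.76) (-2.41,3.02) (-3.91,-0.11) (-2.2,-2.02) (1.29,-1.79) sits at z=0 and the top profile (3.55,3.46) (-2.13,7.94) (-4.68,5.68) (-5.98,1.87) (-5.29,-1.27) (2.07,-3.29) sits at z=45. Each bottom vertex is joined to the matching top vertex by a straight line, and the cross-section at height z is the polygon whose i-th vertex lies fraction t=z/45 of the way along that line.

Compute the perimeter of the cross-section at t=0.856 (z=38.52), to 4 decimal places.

Cross-section at t=0.856: each vertex is (1-t)·p0[i] + t·p1[i].
  v1: (1-0.856)·(4.32,1.21) + 0.856·(3.55,3.46) = (3.6609,3.1360)
  v2: (1-0.856)·(-0.18,2.76) + 0.856·(-2.13,7.94) = (-1.8492,7.1941)
  v3: (1-0.856)·(-2.41,3.02) + 0.856·(-4.68,5.68) = (-4.3531,5.2970)
  v4: (1-0.856)·(-3.91,-0.11) + 0.856·(-5.98,1.87) = (-5.6819,1.5849)
  v5: (1-0.856)·(-2.2,-2.02) + 0.856·(-5.29,-1.27) = (-4.8450,-1.3780)
  v6: (1-0.856)·(1.29,-1.79) + 0.856·(2.07,-3.29) = (1.9577,-3.0740)
Perimeter = Σ |v_{i+1} − v_i|:
  edge 1→2: √(-5.5101² + 4.0581²) = 6.8432 (running 6.8432)
  edge 2→3: √(-2.5039² + -1.8971²) = 3.1414 (running 9.9846)
  edge 3→4: √(-1.3288² + -3.7121²) = 3.9427 (running 13.9274)
  edge 4→5: √(0.8369² + -2.9629²) = 3.0788 (running 17.0062)
  edge 5→6: √(6.8027² + -1.6960²) = 7.0109 (running 24.0171)
  edge 6→1: √(1.7032² + 6.2100²) = 6.4393 (running 30.4564)
Perimeter = 30.4564

Perimeter at t=0.856: 30.4564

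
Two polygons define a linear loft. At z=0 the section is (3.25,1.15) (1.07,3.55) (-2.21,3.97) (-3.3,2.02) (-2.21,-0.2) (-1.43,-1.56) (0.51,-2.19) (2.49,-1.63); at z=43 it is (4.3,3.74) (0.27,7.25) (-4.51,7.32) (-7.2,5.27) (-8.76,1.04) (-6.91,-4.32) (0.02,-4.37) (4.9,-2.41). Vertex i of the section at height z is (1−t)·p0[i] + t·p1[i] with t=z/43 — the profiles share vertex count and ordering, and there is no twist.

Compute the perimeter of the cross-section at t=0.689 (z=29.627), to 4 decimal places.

Cross-section at t=0.689: each vertex is (1-t)·p0[i] + t·p1[i].
  v1: (1-0.689)·(3.25,1.15) + 0.689·(4.3,3.74) = (3.9734,2.9345)
  v2: (1-0.689)·(1.07,3.55) + 0.689·(0.27,7.25) = (0.5188,6.0993)
  v3: (1-0.689)·(-2.21,3.97) + 0.689·(-4.51,7.32) = (-3.7947,6.2782)
  v4: (1-0.689)·(-3.3,2.02) + 0.689·(-7.2,5.27) = (-5.9871,4.2592)
  v5: (1-0.689)·(-2.21,-0.2) + 0.689·(-8.76,1.04) = (-6.7229,0.6544)
  v6: (1-0.689)·(-1.43,-1.56) + 0.689·(-6.91,-4.32) = (-5.2057,-3.4616)
  v7: (1-0.689)·(0.51,-2.19) + 0.689·(0.02,-4.37) = (0.1724,-3.6920)
  v8: (1-0.689)·(2.49,-1.63) + 0.689·(4.9,-2.41) = (4.1505,-2.1674)
Perimeter = Σ |v_{i+1} − v_i|:
  edge 1→2: √(-3.4546² + 3.1648²) = 4.6851 (running 4.6851)
  edge 2→3: √(-4.3135² + 0.1789²) = 4.3172 (running 9.0023)
  edge 3→4: √(-2.1924² + -2.0189²) = 2.9804 (running 11.9827)
  edge 4→5: √(-0.7358² + -3.6049²) = 3.6792 (running 15.6619)
  edge 5→6: √(1.5172² + -4.1160²) = 4.3867 (running 20.0487)
  edge 6→7: √(5.3781² + -0.2304²) = 5.3830 (running 25.4317)
  edge 7→8: √(3.9781² + 1.5246²) = 4.2602 (running 29.6920)
  edge 8→1: √(-0.1770² + 5.1019²) = 5.1050 (running 34.7970)
Perimeter = 34.7970

Perimeter at t=0.689: 34.7970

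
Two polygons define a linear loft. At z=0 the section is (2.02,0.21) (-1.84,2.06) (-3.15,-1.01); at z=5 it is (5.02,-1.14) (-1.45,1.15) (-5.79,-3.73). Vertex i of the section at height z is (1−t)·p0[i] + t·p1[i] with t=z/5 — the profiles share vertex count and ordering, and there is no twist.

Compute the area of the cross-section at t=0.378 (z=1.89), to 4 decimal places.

Cross-section at t=0.378: each vertex is (1-t)·p0[i] + t·p1[i].
  v1: (1-0.378)·(2.02,0.21) + 0.378·(5.02,-1.14) = (3.1540,-0.3003)
  v2: (1-0.378)·(-1.84,2.06) + 0.378·(-1.45,1.15) = (-1.6926,1.7160)
  v3: (1-0.378)·(-3.15,-1.01) + 0.378·(-5.79,-3.73) = (-4.1479,-2.0382)
Shoelace sum Σ(x_i·y_{i+1} − x_{i+1}·y_i):
  i=1: 3.1540·1.7160 − -1.6926·-0.3003 = +4.9040 (running +4.9040)
  i=2: -1.6926·-2.0382 − -4.1479·1.7160 = +10.5677 (running +15.4717)
  i=3: -4.1479·-0.3003 − 3.1540·-2.0382 = +7.6740 (running +23.1457)
Area = |Σ|/2 = |23.1457|/2 = 11.5728

Area at t=0.378: 11.5728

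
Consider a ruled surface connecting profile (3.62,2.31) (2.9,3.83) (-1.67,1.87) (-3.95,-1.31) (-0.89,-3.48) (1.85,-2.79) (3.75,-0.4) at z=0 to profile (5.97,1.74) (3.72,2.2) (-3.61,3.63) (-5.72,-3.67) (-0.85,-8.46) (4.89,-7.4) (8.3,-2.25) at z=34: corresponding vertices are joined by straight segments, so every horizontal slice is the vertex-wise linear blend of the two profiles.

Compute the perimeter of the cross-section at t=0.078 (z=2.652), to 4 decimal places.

Cross-section at t=0.078: each vertex is (1-t)·p0[i] + t·p1[i].
  v1: (1-0.078)·(3.62,2.31) + 0.078·(5.97,1.74) = (3.8033,2.2655)
  v2: (1-0.078)·(2.9,3.83) + 0.078·(3.72,2.2) = (2.9640,3.7029)
  v3: (1-0.078)·(-1.67,1.87) + 0.078·(-3.61,3.63) = (-1.8213,2.0073)
  v4: (1-0.078)·(-3.95,-1.31) + 0.078·(-5.72,-3.67) = (-4.0881,-1.4941)
  v5: (1-0.078)·(-0.89,-3.48) + 0.078·(-0.85,-8.46) = (-0.8869,-3.8684)
  v6: (1-0.078)·(1.85,-2.79) + 0.078·(4.89,-7.4) = (2.0871,-3.1496)
  v7: (1-0.078)·(3.75,-0.4) + 0.078·(8.3,-2.25) = (4.1049,-0.5443)
Perimeter = Σ |v_{i+1} − v_i|:
  edge 1→2: √(-0.8393² + 1.4373²) = 1.6644 (running 1.6644)
  edge 2→3: √(-4.7853² + -1.6956²) = 5.0768 (running 6.7412)
  edge 3→4: √(-2.2667² + -3.5014²) = 4.1710 (running 10.9123)
  edge 4→5: √(3.2012² + -2.3744²) = 3.9856 (running 14.8979)
  edge 5→6: √(2.9740² + 0.7189²) = 3.0596 (running 17.9576)
  edge 6→7: √(2.0178² + 2.6053²) = 3.2953 (running 21.2528)
  edge 7→1: √(-0.3016² + 2.8098²) = 2.8260 (running 24.0788)
Perimeter = 24.0788

Perimeter at t=0.078: 24.0788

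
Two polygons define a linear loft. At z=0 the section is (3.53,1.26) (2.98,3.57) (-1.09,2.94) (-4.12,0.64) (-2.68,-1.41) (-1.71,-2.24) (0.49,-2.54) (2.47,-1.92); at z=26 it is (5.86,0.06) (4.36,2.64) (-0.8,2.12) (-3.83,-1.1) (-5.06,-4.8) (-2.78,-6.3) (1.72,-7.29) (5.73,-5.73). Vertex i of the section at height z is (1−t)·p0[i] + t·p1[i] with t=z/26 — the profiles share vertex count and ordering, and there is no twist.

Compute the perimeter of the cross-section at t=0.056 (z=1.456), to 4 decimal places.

Perimeter at t=0.056: 22.3012

Cross-section at t=0.056: each vertex is (1-t)·p0[i] + t·p1[i].
  v1: (1-0.056)·(3.53,1.26) + 0.056·(5.86,0.06) = (3.6605,1.1928)
  v2: (1-0.056)·(2.98,3.57) + 0.056·(4.36,2.64) = (3.0573,3.5179)
  v3: (1-0.056)·(-1.09,2.94) + 0.056·(-0.8,2.12) = (-1.0738,2.8941)
  v4: (1-0.056)·(-4.12,0.64) + 0.056·(-3.83,-1.1) = (-4.1038,0.5426)
  v5: (1-0.056)·(-2.68,-1.41) + 0.056·(-5.06,-4.8) = (-2.8133,-1.5998)
  v6: (1-0.056)·(-1.71,-2.24) + 0.056·(-2.78,-6.3) = (-1.7699,-2.4674)
  v7: (1-0.056)·(0.49,-2.54) + 0.056·(1.72,-7.29) = (0.5589,-2.8060)
  v8: (1-0.056)·(2.47,-1.92) + 0.056·(5.73,-5.73) = (2.6526,-2.1334)
Perimeter = Σ |v_{i+1} − v_i|:
  edge 1→2: √(-0.6032² + 2.3251²) = 2.4021 (running 2.4021)
  edge 2→3: √(-4.1310² + -0.6238²) = 4.1779 (running 6.5800)
  edge 3→4: √(-3.0300² + -2.3515²) = 3.8354 (running 10.4154)
  edge 4→5: √(1.2905² + -2.1424²) = 2.5010 (running 12.9164)
  edge 5→6: √(1.0434² + -0.8675²) = 1.3569 (running 14.2733)
  edge 6→7: √(2.3288² + -0.3386²) = 2.3533 (running 16.6266)
  edge 7→8: √(2.0937² + 0.6726²) = 2.1991 (running 18.8257)
  edge 8→1: √(1.0079² + 3.3262²) = 3.4755 (running 22.3012)
Perimeter = 22.3012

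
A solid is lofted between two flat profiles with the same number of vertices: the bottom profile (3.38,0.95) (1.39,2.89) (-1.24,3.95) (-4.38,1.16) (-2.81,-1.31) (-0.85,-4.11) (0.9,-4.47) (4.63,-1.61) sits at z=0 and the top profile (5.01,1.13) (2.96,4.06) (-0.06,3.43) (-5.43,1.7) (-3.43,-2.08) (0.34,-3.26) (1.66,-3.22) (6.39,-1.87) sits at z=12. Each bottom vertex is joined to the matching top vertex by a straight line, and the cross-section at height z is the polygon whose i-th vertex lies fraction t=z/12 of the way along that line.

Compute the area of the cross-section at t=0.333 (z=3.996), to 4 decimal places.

Cross-section at t=0.333: each vertex is (1-t)·p0[i] + t·p1[i].
  v1: (1-0.333)·(3.38,0.95) + 0.333·(5.01,1.13) = (3.9228,1.0099)
  v2: (1-0.333)·(1.39,2.89) + 0.333·(2.96,4.06) = (1.9128,3.2796)
  v3: (1-0.333)·(-1.24,3.95) + 0.333·(-0.06,3.43) = (-0.8471,3.7768)
  v4: (1-0.333)·(-4.38,1.16) + 0.333·(-5.43,1.7) = (-4.7297,1.3398)
  v5: (1-0.333)·(-2.81,-1.31) + 0.333·(-3.43,-2.08) = (-3.0165,-1.5664)
  v6: (1-0.333)·(-0.85,-4.11) + 0.333·(0.34,-3.26) = (-0.4537,-3.8270)
  v7: (1-0.333)·(0.9,-4.47) + 0.333·(1.66,-3.22) = (1.1531,-4.0537)
  v8: (1-0.333)·(4.63,-1.61) + 0.333·(6.39,-1.87) = (5.2161,-1.6966)
Shoelace sum Σ(x_i·y_{i+1} − x_{i+1}·y_i):
  i=1: 3.9228·3.2796 − 1.9128·1.0099 = +10.9334 (running +10.9334)
  i=2: 1.9128·3.7768 − -0.8471·3.2796 = +10.0024 (running +20.9358)
  i=3: -0.8471·1.3398 − -4.7297·3.7768 = +16.7282 (running +37.6640)
  i=4: -4.7297·-1.5664 − -3.0165·1.3398 = +11.4501 (running +49.1141)
  i=5: -3.0165·-3.8270 − -0.4537·-1.5664 = +10.8331 (running +59.9472)
  i=6: -0.4537·-4.0537 − 1.1531·-3.8270 = +6.2521 (running +66.1993)
  i=7: 1.1531·-1.6966 − 5.2161·-4.0537 = +19.1884 (running +85.3877)
  i=8: 5.2161·1.0099 − 3.9228·-1.6966 = +11.9233 (running +97.3110)
Area = |Σ|/2 = |97.3110|/2 = 48.6555

Area at t=0.333: 48.6555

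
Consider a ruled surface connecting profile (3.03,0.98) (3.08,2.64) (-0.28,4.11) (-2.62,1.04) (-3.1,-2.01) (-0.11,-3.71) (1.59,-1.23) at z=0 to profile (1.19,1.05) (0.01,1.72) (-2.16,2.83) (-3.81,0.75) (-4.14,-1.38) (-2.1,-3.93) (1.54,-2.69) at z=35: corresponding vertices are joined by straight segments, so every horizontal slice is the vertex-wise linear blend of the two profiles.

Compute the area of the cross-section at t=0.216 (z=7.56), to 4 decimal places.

Cross-section at t=0.216: each vertex is (1-t)·p0[i] + t·p1[i].
  v1: (1-0.216)·(3.03,0.98) + 0.216·(1.19,1.05) = (2.6326,0.9951)
  v2: (1-0.216)·(3.08,2.64) + 0.216·(0.01,1.72) = (2.4169,2.4413)
  v3: (1-0.216)·(-0.28,4.11) + 0.216·(-2.16,2.83) = (-0.6861,3.8335)
  v4: (1-0.216)·(-2.62,1.04) + 0.216·(-3.81,0.75) = (-2.8770,0.9774)
  v5: (1-0.216)·(-3.1,-2.01) + 0.216·(-4.14,-1.38) = (-3.3246,-1.8739)
  v6: (1-0.216)·(-0.11,-3.71) + 0.216·(-2.1,-3.93) = (-0.5398,-3.7575)
  v7: (1-0.216)·(1.59,-1.23) + 0.216·(1.54,-2.69) = (1.5792,-1.5454)
Shoelace sum Σ(x_i·y_{i+1} − x_{i+1}·y_i):
  i=1: 2.6326·2.4413 − 2.4169·0.9951 = +4.0217 (running +4.0217)
  i=2: 2.4169·3.8335 − -0.6861·2.4413 = +10.9401 (running +14.9618)
  i=3: -0.6861·0.9774 − -2.8770·3.8335 = +10.3586 (running +25.3204)
  i=4: -2.8770·-1.8739 − -3.3246·0.9774 = +8.6407 (running +33.9612)
  i=5: -3.3246·-3.7575 − -0.5398·-1.8739 = +11.4808 (running +45.4419)
  i=6: -0.5398·-1.5454 − 1.5792·-3.7575 = +6.7681 (running +52.2101)
  i=7: 1.5792·0.9951 − 2.6326·-1.5454 = +5.6397 (running +57.8498)
Area = |Σ|/2 = |57.8498|/2 = 28.9249

Area at t=0.216: 28.9249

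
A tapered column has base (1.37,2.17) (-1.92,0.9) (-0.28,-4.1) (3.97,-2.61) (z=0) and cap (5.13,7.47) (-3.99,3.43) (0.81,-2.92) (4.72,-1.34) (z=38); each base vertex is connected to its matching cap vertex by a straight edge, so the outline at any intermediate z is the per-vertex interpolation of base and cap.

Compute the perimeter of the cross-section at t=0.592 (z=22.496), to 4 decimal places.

Cross-section at t=0.592: each vertex is (1-t)·p0[i] + t·p1[i].
  v1: (1-0.592)·(1.37,2.17) + 0.592·(5.13,7.47) = (3.5959,5.3076)
  v2: (1-0.592)·(-1.92,0.9) + 0.592·(-3.99,3.43) = (-3.1454,2.3978)
  v3: (1-0.592)·(-0.28,-4.1) + 0.592·(0.81,-2.92) = (0.3653,-3.4014)
  v4: (1-0.592)·(3.97,-2.61) + 0.592·(4.72,-1.34) = (4.4140,-1.8582)
Perimeter = Σ |v_{i+1} − v_i|:
  edge 1→2: √(-6.7414² + -2.9098²) = 7.3426 (running 7.3426)
  edge 2→3: √(3.5107² + -5.7992²) = 6.7791 (running 14.1216)
  edge 3→4: √(4.0487² + 1.5433²) = 4.3329 (running 18.4545)
  edge 4→1: √(-0.8181² + 7.1658²) = 7.2123 (running 25.6668)
Perimeter = 25.6668

Perimeter at t=0.592: 25.6668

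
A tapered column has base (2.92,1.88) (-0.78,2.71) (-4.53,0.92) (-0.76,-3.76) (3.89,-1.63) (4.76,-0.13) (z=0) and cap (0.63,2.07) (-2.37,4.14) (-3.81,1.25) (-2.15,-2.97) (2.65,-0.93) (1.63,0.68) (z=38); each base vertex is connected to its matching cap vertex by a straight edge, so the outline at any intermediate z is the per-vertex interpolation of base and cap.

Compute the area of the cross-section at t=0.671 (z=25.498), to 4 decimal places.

Cross-section at t=0.671: each vertex is (1-t)·p0[i] + t·p1[i].
  v1: (1-0.671)·(2.92,1.88) + 0.671·(0.63,2.07) = (1.3834,2.0075)
  v2: (1-0.671)·(-0.78,2.71) + 0.671·(-2.37,4.14) = (-1.8469,3.6695)
  v3: (1-0.671)·(-4.53,0.92) + 0.671·(-3.81,1.25) = (-4.0469,1.1414)
  v4: (1-0.671)·(-0.76,-3.76) + 0.671·(-2.15,-2.97) = (-1.6927,-3.2299)
  v5: (1-0.671)·(3.89,-1.63) + 0.671·(2.65,-0.93) = (3.0580,-1.1603)
  v6: (1-0.671)·(4.76,-0.13) + 0.671·(1.63,0.68) = (2.6598,0.4135)
Shoelace sum Σ(x_i·y_{i+1} − x_{i+1}·y_i):
  i=1: 1.3834·3.6695 − -1.8469·2.0075 = +8.7841 (running +8.7841)
  i=2: -1.8469·1.1414 − -4.0469·3.6695 = +12.7421 (running +21.5261)
  i=3: -4.0469·-3.2299 − -1.6927·1.1414 = +15.0031 (running +36.5293)
  i=4: -1.6927·-1.1603 − 3.0580·-3.2299 = +11.8410 (running +48.3702)
  i=5: 3.0580·0.4135 − 2.6598·-1.1603 = +4.3506 (running +52.7209)
  i=6: 2.6598·2.0075 − 1.3834·0.4135 = +4.7674 (running +57.4883)
Area = |Σ|/2 = |57.4883|/2 = 28.7441

Area at t=0.671: 28.7441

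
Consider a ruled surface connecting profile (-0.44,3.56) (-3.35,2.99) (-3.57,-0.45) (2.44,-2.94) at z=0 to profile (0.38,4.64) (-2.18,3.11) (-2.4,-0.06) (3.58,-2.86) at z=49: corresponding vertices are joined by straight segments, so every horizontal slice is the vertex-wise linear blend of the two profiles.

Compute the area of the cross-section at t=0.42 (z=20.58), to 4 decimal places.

Area at t=0.42: 21.2905

Cross-section at t=0.42: each vertex is (1-t)·p0[i] + t·p1[i].
  v1: (1-0.42)·(-0.44,3.56) + 0.42·(0.38,4.64) = (-0.0956,4.0136)
  v2: (1-0.42)·(-3.35,2.99) + 0.42·(-2.18,3.11) = (-2.8586,3.0404)
  v3: (1-0.42)·(-3.57,-0.45) + 0.42·(-2.4,-0.06) = (-3.0786,-0.2862)
  v4: (1-0.42)·(2.44,-2.94) + 0.42·(3.58,-2.86) = (2.9188,-2.9064)
Shoelace sum Σ(x_i·y_{i+1} − x_{i+1}·y_i):
  i=1: -0.0956·3.0404 − -2.8586·4.0136 = +11.1826 (running +11.1826)
  i=2: -2.8586·-0.2862 − -3.0786·3.0404 = +10.1783 (running +21.3609)
  i=3: -3.0786·-2.9064 − 2.9188·-0.2862 = +9.7830 (running +31.1439)
  i=4: 2.9188·4.0136 − -0.0956·-2.9064 = +11.4370 (running +42.5810)
Area = |Σ|/2 = |42.5810|/2 = 21.2905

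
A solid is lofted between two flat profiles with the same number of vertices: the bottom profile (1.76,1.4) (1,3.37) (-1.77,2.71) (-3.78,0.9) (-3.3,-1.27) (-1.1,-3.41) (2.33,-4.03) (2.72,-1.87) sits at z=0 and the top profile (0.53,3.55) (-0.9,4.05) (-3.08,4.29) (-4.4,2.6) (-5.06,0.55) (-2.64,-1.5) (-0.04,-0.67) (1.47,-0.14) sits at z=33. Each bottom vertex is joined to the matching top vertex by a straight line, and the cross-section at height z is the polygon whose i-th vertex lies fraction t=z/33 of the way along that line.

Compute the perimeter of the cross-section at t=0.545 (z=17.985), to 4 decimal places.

Perimeter at t=0.545: 19.9253

Cross-section at t=0.545: each vertex is (1-t)·p0[i] + t·p1[i].
  v1: (1-0.545)·(1.76,1.4) + 0.545·(0.53,3.55) = (1.0897,2.5717)
  v2: (1-0.545)·(1,3.37) + 0.545·(-0.9,4.05) = (-0.0355,3.7406)
  v3: (1-0.545)·(-1.77,2.71) + 0.545·(-3.08,4.29) = (-2.4840,3.5711)
  v4: (1-0.545)·(-3.78,0.9) + 0.545·(-4.4,2.6) = (-4.1179,1.8265)
  v5: (1-0.545)·(-3.3,-1.27) + 0.545·(-5.06,0.55) = (-4.2592,-0.2781)
  v6: (1-0.545)·(-1.1,-3.41) + 0.545·(-2.64,-1.5) = (-1.9393,-2.3691)
  v7: (1-0.545)·(2.33,-4.03) + 0.545·(-0.04,-0.67) = (1.0383,-2.1988)
  v8: (1-0.545)·(2.72,-1.87) + 0.545·(1.47,-0.14) = (2.0388,-0.9272)
Perimeter = Σ |v_{i+1} − v_i|:
  edge 1→2: √(-1.1252² + 1.1689²) = 1.6224 (running 1.6224)
  edge 2→3: √(-2.4485² + -0.1695²) = 2.4543 (running 4.0767)
  edge 3→4: √(-1.6340² + -1.7446²) = 2.3903 (running 6.4670)
  edge 4→5: √(-0.1413² + -2.1046²) = 2.1093 (running 8.5763)
  edge 5→6: √(2.3199² + -2.0910²) = 3.1231 (running 11.6995)
  edge 6→7: √(2.9776² + 0.1703²) = 2.9825 (running 14.6820)
  edge 7→8: √(1.0004² + 1.2716²) = 1.6180 (running 16.3000)
  edge 8→1: √(-0.9491² + 3.4989²) = 3.6253 (running 19.9253)
Perimeter = 19.9253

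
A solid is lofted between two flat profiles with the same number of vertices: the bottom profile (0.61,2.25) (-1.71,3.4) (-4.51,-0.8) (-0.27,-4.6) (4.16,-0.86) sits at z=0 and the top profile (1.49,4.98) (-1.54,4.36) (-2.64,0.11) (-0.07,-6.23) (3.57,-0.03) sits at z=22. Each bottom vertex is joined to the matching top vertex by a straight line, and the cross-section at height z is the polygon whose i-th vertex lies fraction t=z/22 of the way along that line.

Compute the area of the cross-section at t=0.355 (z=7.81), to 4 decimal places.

Area at t=0.355: 38.7842

Cross-section at t=0.355: each vertex is (1-t)·p0[i] + t·p1[i].
  v1: (1-0.355)·(0.61,2.25) + 0.355·(1.49,4.98) = (0.9224,3.2191)
  v2: (1-0.355)·(-1.71,3.4) + 0.355·(-1.54,4.36) = (-1.6497,3.7408)
  v3: (1-0.355)·(-4.51,-0.8) + 0.355·(-2.64,0.11) = (-3.8461,-0.4769)
  v4: (1-0.355)·(-0.27,-4.6) + 0.355·(-0.07,-6.23) = (-0.1990,-5.1786)
  v5: (1-0.355)·(4.16,-0.86) + 0.355·(3.57,-0.03) = (3.9506,-0.5654)
Shoelace sum Σ(x_i·y_{i+1} − x_{i+1}·y_i):
  i=1: 0.9224·3.7408 − -1.6497·3.2191 = +8.7610 (running +8.7610)
  i=2: -1.6497·-0.4769 − -3.8461·3.7408 = +15.1745 (running +23.9355)
  i=3: -3.8461·-5.1786 − -0.1990·-0.4769 = +19.8230 (running +43.7584)
  i=4: -0.1990·-0.5654 − 3.9506·-5.1786 = +20.5710 (running +64.3294)
  i=5: 3.9506·3.2191 − 0.9224·-0.5654 = +13.2389 (running +77.5683)
Area = |Σ|/2 = |77.5683|/2 = 38.7842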